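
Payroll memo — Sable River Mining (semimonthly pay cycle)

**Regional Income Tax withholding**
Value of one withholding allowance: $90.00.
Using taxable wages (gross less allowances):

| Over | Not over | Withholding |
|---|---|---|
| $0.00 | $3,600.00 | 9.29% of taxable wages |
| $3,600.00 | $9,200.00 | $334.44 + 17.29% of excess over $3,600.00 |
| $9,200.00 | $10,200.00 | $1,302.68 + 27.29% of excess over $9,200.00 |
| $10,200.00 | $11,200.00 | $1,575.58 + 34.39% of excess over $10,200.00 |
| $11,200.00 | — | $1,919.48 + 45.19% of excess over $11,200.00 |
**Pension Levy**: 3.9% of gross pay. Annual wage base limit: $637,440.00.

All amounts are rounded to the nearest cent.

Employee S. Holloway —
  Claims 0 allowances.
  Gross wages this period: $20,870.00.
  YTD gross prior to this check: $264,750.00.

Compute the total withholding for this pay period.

$7,103.28

Regional Income Tax: taxable = $20,870.00
  $1,919.48 + 45.19% × ($20,870.00 − $11,200.00) = $1,919.48 + 45.19% × $9,670.00 = $6,289.35
Pension Levy: 3.9% × $20,870.00 = $813.93
Total: $6,289.35 + $813.93 = $7,103.28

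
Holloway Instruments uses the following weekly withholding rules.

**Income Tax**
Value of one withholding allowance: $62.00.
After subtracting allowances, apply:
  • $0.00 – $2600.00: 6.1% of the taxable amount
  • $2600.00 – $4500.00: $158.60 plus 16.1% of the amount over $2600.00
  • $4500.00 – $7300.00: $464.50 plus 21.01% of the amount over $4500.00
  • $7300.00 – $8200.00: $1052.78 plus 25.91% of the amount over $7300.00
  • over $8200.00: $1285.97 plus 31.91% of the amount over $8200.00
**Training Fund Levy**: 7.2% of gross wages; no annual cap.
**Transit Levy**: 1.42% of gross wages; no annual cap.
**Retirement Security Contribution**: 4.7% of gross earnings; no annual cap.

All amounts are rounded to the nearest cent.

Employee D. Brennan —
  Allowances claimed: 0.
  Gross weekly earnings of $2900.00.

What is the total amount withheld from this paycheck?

Income Tax: taxable = $2900.00
  $158.60 + 16.1% × ($2900.00 − $2600.00) = $158.60 + 16.1% × $300.00 = $206.90
Training Fund Levy: 7.2% × $2900.00 = $208.80
Transit Levy: 1.42% × $2900.00 = $41.18
Retirement Security Contribution: 4.7% × $2900.00 = $136.30
Total: $206.90 + $208.80 + $41.18 + $136.30 = $593.18

$593.18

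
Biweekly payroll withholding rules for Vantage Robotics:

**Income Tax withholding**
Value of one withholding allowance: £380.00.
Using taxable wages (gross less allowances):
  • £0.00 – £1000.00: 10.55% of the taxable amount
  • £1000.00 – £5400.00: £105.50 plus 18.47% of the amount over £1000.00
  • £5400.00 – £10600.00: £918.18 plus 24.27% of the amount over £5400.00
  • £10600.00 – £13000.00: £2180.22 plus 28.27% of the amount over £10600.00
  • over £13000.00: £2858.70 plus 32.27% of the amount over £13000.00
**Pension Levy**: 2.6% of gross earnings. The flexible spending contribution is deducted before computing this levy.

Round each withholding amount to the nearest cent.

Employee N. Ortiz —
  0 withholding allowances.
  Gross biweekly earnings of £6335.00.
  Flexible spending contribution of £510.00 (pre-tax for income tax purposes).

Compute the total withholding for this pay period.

£1172.78

Income Tax: taxable = £6335.00 − £510.00 = £5825.00
  £918.18 + 24.27% × (£5825.00 − £5400.00) = £918.18 + 24.27% × £425.00 = £1021.33
Pension Levy: 2.6% × £5825.00 = £151.45
Total: £1021.33 + £151.45 = £1172.78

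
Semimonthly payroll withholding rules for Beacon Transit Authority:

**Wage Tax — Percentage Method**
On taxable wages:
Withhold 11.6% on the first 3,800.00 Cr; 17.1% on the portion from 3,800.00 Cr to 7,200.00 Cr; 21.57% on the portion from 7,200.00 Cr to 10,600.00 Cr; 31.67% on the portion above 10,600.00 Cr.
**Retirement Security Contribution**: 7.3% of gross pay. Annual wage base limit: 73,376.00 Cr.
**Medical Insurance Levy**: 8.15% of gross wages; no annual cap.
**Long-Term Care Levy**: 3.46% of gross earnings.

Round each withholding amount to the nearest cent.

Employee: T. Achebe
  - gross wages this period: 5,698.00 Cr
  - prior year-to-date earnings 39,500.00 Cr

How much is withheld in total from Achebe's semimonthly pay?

1,842.85 Cr

Wage Tax: taxable = 5,698.00 Cr
  440.80 Cr + 17.1% × (5,698.00 Cr − 3,800.00 Cr) = 440.80 Cr + 17.1% × 1,898.00 Cr = 765.36 Cr
Retirement Security Contribution: 7.3% × 5,698.00 Cr = 415.95 Cr
Medical Insurance Levy: 8.15% × 5,698.00 Cr = 464.39 Cr
Long-Term Care Levy: 3.46% × 5,698.00 Cr = 197.15 Cr
Total: 765.36 Cr + 415.95 Cr + 464.39 Cr + 197.15 Cr = 1,842.85 Cr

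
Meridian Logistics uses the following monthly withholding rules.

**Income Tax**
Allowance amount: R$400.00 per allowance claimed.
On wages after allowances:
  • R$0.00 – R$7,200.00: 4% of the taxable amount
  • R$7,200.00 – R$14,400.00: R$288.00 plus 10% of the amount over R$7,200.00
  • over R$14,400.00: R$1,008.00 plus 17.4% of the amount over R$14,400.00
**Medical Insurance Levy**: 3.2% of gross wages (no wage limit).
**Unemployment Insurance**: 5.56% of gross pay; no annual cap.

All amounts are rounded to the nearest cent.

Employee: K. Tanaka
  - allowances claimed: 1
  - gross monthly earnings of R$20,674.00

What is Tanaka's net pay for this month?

R$16,832.88

Income Tax: taxable = R$20,674.00 − 1×R$400.00 = R$20,274.00
  R$1,008.00 + 17.4% × (R$20,274.00 − R$14,400.00) = R$1,008.00 + 17.4% × R$5,874.00 = R$2,030.08
Medical Insurance Levy: 3.2% × R$20,674.00 = R$661.57
Unemployment Insurance: 5.56% × R$20,674.00 = R$1,149.47
Total withheld: R$2,030.08 + R$661.57 + R$1,149.47 = R$3,841.12
Net pay: R$20,674.00 − R$3,841.12 = R$16,832.88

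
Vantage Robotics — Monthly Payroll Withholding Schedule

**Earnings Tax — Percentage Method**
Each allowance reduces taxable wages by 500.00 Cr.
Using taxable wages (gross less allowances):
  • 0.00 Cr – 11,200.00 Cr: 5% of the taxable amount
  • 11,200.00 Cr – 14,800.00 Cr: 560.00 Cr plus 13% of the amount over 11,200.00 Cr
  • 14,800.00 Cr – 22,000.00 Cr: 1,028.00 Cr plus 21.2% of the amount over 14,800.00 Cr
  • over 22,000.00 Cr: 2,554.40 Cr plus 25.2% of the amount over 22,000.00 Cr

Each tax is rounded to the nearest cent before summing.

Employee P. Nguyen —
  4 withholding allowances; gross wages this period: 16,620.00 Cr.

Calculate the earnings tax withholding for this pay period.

Earnings Tax: taxable = 16,620.00 Cr − 4×500.00 Cr = 14,620.00 Cr
  560.00 Cr + 13% × (14,620.00 Cr − 11,200.00 Cr) = 560.00 Cr + 13% × 3,420.00 Cr = 1,004.60 Cr

1,004.60 Cr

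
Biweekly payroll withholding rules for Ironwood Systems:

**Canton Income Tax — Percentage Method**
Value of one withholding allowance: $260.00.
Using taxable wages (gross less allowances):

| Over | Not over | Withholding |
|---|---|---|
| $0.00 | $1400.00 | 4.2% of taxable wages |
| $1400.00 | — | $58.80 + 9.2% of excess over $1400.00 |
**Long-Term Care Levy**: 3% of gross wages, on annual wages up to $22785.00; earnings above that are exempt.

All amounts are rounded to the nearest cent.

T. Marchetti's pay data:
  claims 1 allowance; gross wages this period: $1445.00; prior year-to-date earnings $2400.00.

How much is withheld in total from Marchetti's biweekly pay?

Canton Income Tax: taxable = $1445.00 − 1×$260.00 = $1185.00
  4.2% × $1185.00 = $49.77
Long-Term Care Levy: 3% × $1445.00 = $43.35
Total: $49.77 + $43.35 = $93.12

$93.12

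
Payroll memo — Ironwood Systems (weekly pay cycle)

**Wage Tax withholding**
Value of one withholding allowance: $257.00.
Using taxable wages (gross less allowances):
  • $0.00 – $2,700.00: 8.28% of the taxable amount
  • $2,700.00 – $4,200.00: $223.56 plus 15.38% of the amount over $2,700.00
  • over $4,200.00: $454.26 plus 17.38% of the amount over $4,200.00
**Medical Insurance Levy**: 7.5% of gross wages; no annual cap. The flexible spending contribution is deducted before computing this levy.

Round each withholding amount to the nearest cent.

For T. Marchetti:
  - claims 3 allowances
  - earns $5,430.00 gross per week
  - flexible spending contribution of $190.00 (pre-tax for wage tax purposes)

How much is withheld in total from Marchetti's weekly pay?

Wage Tax: taxable = $5,430.00 − $190.00 − 3×$257.00 = $4,469.00
  $454.26 + 17.38% × ($4,469.00 − $4,200.00) = $454.26 + 17.38% × $269.00 = $501.01
Medical Insurance Levy: 7.5% × $5,240.00 = $393.00
Total: $501.01 + $393.00 = $894.01

$894.01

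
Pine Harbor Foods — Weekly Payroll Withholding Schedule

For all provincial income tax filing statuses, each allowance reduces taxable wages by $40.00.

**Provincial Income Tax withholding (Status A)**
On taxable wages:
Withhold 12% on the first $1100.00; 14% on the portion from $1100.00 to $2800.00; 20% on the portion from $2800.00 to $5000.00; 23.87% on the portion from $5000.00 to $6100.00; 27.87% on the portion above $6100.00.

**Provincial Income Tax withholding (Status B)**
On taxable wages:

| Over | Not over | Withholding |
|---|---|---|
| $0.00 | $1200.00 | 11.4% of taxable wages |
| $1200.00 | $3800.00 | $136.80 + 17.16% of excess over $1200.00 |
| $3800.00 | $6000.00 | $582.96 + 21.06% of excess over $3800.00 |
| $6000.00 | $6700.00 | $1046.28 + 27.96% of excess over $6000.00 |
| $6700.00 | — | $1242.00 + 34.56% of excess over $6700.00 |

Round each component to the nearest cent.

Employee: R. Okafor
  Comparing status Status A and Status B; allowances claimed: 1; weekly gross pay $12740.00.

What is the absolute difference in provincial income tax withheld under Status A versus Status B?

$403.61

Provincial Income Tax (Status A): taxable = $12740.00 − 1×$40.00 = $12700.00
  $1072.57 + 27.87% × ($12700.00 − $6100.00) = $1072.57 + 27.87% × $6600.00 = $2911.99
Provincial Income Tax (Status B): taxable = $12740.00 − 1×$40.00 = $12700.00
  $1242.00 + 34.56% × ($12700.00 − $6700.00) = $1242.00 + 34.56% × $6000.00 = $3315.60
Difference: |$2911.99 − $3315.60| = $403.61 (higher under Status B)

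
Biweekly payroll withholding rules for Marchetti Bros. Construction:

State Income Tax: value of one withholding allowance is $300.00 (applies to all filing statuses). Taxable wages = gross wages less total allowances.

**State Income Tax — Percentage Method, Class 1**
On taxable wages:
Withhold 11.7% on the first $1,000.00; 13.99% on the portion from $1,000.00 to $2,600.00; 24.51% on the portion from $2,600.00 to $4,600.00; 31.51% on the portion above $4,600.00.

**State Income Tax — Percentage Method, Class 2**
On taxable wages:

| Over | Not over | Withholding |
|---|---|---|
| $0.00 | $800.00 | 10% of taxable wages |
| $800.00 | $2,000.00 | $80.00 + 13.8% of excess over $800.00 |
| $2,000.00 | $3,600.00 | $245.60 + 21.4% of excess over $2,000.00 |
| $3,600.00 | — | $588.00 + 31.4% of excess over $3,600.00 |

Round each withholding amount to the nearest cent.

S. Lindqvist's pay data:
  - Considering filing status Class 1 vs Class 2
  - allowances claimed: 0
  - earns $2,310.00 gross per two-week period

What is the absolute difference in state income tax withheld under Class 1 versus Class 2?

$11.67

State Income Tax (Class 1): taxable = $2,310.00
  $117.00 + 13.99% × ($2,310.00 − $1,000.00) = $117.00 + 13.99% × $1,310.00 = $300.27
State Income Tax (Class 2): taxable = $2,310.00
  $245.60 + 21.4% × ($2,310.00 − $2,000.00) = $245.60 + 21.4% × $310.00 = $311.94
Difference: |$300.27 − $311.94| = $11.67 (higher under Class 2)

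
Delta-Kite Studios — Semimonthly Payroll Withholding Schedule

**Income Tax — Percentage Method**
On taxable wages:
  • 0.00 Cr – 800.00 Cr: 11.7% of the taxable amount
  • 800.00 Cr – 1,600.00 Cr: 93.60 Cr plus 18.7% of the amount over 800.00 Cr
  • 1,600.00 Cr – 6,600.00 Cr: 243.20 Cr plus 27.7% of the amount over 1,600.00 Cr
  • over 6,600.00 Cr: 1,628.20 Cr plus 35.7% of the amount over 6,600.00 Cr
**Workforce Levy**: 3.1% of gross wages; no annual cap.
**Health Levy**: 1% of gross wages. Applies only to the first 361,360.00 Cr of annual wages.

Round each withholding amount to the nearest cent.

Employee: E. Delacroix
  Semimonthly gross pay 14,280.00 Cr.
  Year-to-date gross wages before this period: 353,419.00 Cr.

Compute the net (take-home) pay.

Income Tax: taxable = 14,280.00 Cr
  1,628.20 Cr + 35.7% × (14,280.00 Cr − 6,600.00 Cr) = 1,628.20 Cr + 35.7% × 7,680.00 Cr = 4,369.96 Cr
Workforce Levy: 3.1% × 14,280.00 Cr = 442.68 Cr
Health Levy: cap 361,360.00 Cr − YTD 353,419.00 Cr = 7,941.00 Cr subject; 1% × 7,941.00 Cr = 79.41 Cr
Total withheld: 4,369.96 Cr + 442.68 Cr + 79.41 Cr = 4,892.05 Cr
Net pay: 14,280.00 Cr − 4,892.05 Cr = 9,387.95 Cr

9,387.95 Cr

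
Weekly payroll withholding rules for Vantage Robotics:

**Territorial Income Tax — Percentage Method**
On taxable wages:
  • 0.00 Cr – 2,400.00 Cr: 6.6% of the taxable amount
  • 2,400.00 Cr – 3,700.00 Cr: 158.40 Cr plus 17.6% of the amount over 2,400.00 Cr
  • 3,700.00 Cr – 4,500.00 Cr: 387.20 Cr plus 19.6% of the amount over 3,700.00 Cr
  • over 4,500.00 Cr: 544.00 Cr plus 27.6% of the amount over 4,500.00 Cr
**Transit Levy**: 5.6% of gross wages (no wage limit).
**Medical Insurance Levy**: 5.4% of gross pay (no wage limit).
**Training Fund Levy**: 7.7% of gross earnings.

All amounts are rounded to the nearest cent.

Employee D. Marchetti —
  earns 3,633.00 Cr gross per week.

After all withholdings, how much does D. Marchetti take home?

Territorial Income Tax: taxable = 3,633.00 Cr
  158.40 Cr + 17.6% × (3,633.00 Cr − 2,400.00 Cr) = 158.40 Cr + 17.6% × 1,233.00 Cr = 375.41 Cr
Transit Levy: 5.6% × 3,633.00 Cr = 203.45 Cr
Medical Insurance Levy: 5.4% × 3,633.00 Cr = 196.18 Cr
Training Fund Levy: 7.7% × 3,633.00 Cr = 279.74 Cr
Total withheld: 375.41 Cr + 203.45 Cr + 196.18 Cr + 279.74 Cr = 1,054.78 Cr
Net pay: 3,633.00 Cr − 1,054.78 Cr = 2,578.22 Cr

2,578.22 Cr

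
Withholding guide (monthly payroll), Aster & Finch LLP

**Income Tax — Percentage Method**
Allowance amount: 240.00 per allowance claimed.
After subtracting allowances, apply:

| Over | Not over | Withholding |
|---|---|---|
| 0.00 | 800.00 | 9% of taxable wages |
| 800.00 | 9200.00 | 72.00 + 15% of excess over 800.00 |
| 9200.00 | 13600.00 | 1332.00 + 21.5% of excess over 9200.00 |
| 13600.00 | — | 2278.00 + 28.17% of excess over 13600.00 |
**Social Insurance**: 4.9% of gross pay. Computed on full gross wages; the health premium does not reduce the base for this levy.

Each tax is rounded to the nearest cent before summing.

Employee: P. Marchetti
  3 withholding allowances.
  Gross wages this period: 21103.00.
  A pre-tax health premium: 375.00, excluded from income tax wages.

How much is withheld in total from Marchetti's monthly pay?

Income Tax: taxable = 21103.00 − 375.00 − 3×240.00 = 20008.00
  2278.00 + 28.17% × (20008.00 − 13600.00) = 2278.00 + 28.17% × 6408.00 = 4083.13
Social Insurance: 4.9% × 21103.00 = 1034.05
Total: 4083.13 + 1034.05 = 5117.18

5117.18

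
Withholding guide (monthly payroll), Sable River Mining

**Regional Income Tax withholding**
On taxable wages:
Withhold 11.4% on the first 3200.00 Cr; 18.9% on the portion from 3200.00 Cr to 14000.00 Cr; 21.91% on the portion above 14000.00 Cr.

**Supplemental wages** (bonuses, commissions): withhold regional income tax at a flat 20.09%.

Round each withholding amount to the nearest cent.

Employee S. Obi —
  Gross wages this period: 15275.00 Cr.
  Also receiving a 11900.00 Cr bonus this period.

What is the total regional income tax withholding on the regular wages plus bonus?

Regional Income Tax: taxable = 15275.00 Cr
  2406.00 Cr + 21.91% × (15275.00 Cr − 14000.00 Cr) = 2406.00 Cr + 21.91% × 1275.00 Cr = 2685.35 Cr
Supplemental (20.09% flat on bonus): 20.09% × 11900.00 Cr = 2390.71 Cr
Total regional income tax: 2685.35 Cr + 2390.71 Cr = 5076.06 Cr

5076.06 Cr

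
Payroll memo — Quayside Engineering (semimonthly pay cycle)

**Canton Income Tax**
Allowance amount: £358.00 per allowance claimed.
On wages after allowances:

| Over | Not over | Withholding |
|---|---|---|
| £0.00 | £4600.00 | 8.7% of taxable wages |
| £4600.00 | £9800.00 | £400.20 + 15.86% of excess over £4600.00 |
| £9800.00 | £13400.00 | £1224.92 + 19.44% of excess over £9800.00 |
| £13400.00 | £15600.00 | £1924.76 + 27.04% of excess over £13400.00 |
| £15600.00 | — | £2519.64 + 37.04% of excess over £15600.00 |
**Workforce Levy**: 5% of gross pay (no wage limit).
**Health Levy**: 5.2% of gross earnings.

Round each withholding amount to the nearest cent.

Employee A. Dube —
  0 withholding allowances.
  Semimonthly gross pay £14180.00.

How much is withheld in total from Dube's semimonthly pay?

£3582.03

Canton Income Tax: taxable = £14180.00
  £1924.76 + 27.04% × (£14180.00 − £13400.00) = £1924.76 + 27.04% × £780.00 = £2135.67
Workforce Levy: 5% × £14180.00 = £709.00
Health Levy: 5.2% × £14180.00 = £737.36
Total: £2135.67 + £709.00 + £737.36 = £3582.03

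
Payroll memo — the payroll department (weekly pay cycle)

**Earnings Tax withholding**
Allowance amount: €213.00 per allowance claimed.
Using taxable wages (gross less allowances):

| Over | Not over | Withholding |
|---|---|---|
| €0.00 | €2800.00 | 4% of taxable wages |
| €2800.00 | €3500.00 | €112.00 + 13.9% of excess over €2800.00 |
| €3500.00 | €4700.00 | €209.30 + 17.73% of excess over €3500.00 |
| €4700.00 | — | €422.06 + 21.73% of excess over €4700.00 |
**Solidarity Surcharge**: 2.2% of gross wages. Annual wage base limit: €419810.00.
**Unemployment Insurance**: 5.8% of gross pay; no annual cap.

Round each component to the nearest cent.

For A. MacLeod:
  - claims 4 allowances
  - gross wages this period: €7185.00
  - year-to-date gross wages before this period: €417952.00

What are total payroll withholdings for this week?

€1234.52

Earnings Tax: taxable = €7185.00 − 4×€213.00 = €6333.00
  €422.06 + 21.73% × (€6333.00 − €4700.00) = €422.06 + 21.73% × €1633.00 = €776.91
Solidarity Surcharge: cap €419810.00 − YTD €417952.00 = €1858.00 subject; 2.2% × €1858.00 = €40.88
Unemployment Insurance: 5.8% × €7185.00 = €416.73
Total: €776.91 + €40.88 + €416.73 = €1234.52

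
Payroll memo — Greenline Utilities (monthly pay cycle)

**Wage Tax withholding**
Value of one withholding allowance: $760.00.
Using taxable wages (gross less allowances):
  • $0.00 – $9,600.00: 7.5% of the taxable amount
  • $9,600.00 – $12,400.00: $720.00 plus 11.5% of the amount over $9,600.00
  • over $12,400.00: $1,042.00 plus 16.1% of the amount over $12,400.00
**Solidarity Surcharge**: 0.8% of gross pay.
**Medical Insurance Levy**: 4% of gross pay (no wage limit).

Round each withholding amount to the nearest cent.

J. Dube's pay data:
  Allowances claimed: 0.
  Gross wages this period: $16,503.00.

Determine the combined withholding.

$2,494.72

Wage Tax: taxable = $16,503.00
  $1,042.00 + 16.1% × ($16,503.00 − $12,400.00) = $1,042.00 + 16.1% × $4,103.00 = $1,702.58
Solidarity Surcharge: 0.8% × $16,503.00 = $132.02
Medical Insurance Levy: 4% × $16,503.00 = $660.12
Total: $1,702.58 + $132.02 + $660.12 = $2,494.72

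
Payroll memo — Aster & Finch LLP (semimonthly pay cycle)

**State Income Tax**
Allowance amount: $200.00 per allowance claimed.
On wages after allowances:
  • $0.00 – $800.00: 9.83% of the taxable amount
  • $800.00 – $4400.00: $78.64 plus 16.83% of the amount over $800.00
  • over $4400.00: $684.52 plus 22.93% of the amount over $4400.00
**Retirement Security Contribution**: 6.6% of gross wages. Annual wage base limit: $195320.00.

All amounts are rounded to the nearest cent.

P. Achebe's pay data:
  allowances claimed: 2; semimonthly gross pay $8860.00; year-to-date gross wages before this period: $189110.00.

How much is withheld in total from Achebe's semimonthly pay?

$2025.34

State Income Tax: taxable = $8860.00 − 2×$200.00 = $8460.00
  $684.52 + 22.93% × ($8460.00 − $4400.00) = $684.52 + 22.93% × $4060.00 = $1615.48
Retirement Security Contribution: cap $195320.00 − YTD $189110.00 = $6210.00 subject; 6.6% × $6210.00 = $409.86
Total: $1615.48 + $409.86 = $2025.34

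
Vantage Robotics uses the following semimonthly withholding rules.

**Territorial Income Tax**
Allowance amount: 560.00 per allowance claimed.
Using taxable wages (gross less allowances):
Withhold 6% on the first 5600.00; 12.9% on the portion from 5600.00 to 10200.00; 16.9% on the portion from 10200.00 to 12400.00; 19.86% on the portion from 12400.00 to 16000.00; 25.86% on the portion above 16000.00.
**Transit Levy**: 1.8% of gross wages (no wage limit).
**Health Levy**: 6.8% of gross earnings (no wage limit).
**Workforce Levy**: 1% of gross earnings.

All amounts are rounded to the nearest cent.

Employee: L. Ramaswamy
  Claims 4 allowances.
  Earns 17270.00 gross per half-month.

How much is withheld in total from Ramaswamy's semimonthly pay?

Territorial Income Tax: taxable = 17270.00 − 4×560.00 = 15030.00
  1301.20 + 19.86% × (15030.00 − 12400.00) = 1301.20 + 19.86% × 2630.00 = 1823.52
Transit Levy: 1.8% × 17270.00 = 310.86
Health Levy: 6.8% × 17270.00 = 1174.36
Workforce Levy: 1% × 17270.00 = 172.70
Total: 1823.52 + 310.86 + 1174.36 + 172.70 = 3481.44

3481.44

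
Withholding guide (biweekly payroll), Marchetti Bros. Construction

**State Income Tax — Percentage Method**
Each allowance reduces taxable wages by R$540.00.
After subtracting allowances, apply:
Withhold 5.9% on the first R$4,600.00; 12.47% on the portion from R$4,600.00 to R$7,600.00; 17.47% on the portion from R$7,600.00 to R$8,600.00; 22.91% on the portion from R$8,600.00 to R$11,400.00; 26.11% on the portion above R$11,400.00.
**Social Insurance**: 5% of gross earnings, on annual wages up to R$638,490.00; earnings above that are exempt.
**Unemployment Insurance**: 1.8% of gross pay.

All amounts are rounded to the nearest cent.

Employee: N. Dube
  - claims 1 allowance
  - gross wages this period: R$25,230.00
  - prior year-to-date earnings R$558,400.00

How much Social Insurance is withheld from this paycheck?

R$1,261.50

Social Insurance: 5% × R$25,230.00 = R$1,261.50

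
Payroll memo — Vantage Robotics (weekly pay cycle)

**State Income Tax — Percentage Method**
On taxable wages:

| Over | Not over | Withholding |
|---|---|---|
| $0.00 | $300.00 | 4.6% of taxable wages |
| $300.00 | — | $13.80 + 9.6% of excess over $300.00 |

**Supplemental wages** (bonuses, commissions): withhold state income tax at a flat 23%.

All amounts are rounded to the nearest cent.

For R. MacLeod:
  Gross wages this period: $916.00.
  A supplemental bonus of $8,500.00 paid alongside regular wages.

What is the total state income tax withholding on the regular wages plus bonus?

State Income Tax: taxable = $916.00
  $13.80 + 9.6% × ($916.00 − $300.00) = $13.80 + 9.6% × $616.00 = $72.94
Supplemental (23% flat on bonus): 23% × $8,500.00 = $1,955.00
Total state income tax: $72.94 + $1,955.00 = $2,027.94

$2,027.94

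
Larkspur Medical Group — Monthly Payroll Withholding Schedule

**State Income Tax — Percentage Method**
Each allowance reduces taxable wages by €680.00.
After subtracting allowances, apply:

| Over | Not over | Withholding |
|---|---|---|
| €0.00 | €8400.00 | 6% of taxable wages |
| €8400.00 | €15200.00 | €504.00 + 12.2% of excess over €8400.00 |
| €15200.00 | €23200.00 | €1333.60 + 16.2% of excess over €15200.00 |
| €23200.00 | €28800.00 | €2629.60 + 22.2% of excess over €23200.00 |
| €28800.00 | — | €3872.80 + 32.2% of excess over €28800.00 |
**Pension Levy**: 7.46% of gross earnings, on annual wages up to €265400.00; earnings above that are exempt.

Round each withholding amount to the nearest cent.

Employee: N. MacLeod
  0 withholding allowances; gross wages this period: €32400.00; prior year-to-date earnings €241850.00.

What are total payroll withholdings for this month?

State Income Tax: taxable = €32400.00
  €3872.80 + 32.2% × (€32400.00 − €28800.00) = €3872.80 + 32.2% × €3600.00 = €5032.00
Pension Levy: cap €265400.00 − YTD €241850.00 = €23550.00 subject; 7.46% × €23550.00 = €1756.83
Total: €5032.00 + €1756.83 = €6788.83

€6788.83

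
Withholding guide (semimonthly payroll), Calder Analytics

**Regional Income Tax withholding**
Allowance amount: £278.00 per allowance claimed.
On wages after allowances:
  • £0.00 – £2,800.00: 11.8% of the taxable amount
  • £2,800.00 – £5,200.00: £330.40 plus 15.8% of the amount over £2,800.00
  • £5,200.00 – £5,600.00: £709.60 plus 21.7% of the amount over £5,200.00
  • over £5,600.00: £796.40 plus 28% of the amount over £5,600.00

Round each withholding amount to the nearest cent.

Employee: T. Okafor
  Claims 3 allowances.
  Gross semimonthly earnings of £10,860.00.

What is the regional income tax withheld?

Regional Income Tax: taxable = £10,860.00 − 3×£278.00 = £10,026.00
  £796.40 + 28% × (£10,026.00 − £5,600.00) = £796.40 + 28% × £4,426.00 = £2,035.68

£2,035.68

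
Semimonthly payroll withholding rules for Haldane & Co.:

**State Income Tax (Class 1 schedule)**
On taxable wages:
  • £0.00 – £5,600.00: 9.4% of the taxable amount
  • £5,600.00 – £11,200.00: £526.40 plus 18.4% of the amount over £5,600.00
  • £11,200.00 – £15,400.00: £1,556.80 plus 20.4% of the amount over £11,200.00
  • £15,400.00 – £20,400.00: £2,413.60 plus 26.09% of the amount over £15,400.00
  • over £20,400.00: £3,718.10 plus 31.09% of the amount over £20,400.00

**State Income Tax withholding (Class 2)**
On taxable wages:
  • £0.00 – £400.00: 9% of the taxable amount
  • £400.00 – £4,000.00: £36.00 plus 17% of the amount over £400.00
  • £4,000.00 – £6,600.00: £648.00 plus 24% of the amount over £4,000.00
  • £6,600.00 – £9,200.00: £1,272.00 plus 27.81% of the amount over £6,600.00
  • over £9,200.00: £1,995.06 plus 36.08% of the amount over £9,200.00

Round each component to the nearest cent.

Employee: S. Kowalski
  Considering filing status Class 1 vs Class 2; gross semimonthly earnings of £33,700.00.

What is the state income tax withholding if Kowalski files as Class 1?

£7,853.07

State Income Tax (Class 1): taxable = £33,700.00
  £3,718.10 + 31.09% × (£33,700.00 − £20,400.00) = £3,718.10 + 31.09% × £13,300.00 = £7,853.07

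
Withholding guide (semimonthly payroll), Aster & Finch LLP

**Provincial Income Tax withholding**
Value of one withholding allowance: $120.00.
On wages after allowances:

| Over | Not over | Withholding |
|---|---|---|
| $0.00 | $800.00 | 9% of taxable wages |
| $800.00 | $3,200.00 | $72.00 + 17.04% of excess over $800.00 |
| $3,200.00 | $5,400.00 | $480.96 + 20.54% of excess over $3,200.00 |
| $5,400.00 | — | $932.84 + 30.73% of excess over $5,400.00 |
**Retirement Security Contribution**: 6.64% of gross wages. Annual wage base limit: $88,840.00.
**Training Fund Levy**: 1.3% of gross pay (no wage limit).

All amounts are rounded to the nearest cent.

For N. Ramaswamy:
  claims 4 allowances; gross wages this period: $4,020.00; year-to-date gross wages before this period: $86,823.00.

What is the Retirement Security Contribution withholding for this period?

$133.93

Retirement Security Contribution: cap $88,840.00 − YTD $86,823.00 = $2,017.00 subject; 6.64% × $2,017.00 = $133.93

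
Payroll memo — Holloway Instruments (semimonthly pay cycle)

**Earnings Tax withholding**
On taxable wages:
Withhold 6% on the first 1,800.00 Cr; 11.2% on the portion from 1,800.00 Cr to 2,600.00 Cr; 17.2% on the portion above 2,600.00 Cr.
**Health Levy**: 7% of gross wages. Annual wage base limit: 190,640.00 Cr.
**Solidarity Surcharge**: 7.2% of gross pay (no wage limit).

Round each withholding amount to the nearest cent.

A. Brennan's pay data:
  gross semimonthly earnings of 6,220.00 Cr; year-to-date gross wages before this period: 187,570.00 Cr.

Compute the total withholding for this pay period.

Earnings Tax: taxable = 6,220.00 Cr
  197.60 Cr + 17.2% × (6,220.00 Cr − 2,600.00 Cr) = 197.60 Cr + 17.2% × 3,620.00 Cr = 820.24 Cr
Health Levy: cap 190,640.00 Cr − YTD 187,570.00 Cr = 3,070.00 Cr subject; 7% × 3,070.00 Cr = 214.90 Cr
Solidarity Surcharge: 7.2% × 6,220.00 Cr = 447.84 Cr
Total: 820.24 Cr + 214.90 Cr + 447.84 Cr = 1,482.98 Cr

1,482.98 Cr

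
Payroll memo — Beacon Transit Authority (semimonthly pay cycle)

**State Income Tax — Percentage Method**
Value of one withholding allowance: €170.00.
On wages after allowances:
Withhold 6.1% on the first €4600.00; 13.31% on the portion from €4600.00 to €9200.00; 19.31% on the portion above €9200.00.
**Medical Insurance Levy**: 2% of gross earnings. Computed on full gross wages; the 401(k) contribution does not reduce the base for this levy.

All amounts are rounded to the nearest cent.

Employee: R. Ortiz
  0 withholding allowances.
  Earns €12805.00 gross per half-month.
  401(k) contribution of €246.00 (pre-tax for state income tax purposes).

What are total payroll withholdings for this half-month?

€1797.58

State Income Tax: taxable = €12805.00 − €246.00 = €12559.00
  €892.86 + 19.31% × (€12559.00 − €9200.00) = €892.86 + 19.31% × €3359.00 = €1541.48
Medical Insurance Levy: 2% × €12805.00 = €256.10
Total: €1541.48 + €256.10 = €1797.58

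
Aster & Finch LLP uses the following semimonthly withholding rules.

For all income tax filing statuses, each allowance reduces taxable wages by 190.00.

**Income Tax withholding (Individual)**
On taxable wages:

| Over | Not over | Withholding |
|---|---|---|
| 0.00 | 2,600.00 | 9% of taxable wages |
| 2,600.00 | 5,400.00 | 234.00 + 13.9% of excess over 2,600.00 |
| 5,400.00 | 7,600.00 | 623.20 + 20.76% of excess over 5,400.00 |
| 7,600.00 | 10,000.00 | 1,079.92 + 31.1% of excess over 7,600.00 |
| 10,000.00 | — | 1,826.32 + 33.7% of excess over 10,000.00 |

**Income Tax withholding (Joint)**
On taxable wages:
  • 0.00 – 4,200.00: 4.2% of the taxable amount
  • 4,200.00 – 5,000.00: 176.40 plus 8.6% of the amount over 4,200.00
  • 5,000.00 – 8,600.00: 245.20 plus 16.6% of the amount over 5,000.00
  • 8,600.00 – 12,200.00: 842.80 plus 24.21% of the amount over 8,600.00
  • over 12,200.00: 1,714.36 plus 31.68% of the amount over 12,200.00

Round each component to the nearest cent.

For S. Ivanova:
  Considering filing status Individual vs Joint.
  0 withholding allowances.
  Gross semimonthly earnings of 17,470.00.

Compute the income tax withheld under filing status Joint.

Income Tax (Joint): taxable = 17,470.00
  1,714.36 + 31.68% × (17,470.00 − 12,200.00) = 1,714.36 + 31.68% × 5,270.00 = 3,383.90

3,383.90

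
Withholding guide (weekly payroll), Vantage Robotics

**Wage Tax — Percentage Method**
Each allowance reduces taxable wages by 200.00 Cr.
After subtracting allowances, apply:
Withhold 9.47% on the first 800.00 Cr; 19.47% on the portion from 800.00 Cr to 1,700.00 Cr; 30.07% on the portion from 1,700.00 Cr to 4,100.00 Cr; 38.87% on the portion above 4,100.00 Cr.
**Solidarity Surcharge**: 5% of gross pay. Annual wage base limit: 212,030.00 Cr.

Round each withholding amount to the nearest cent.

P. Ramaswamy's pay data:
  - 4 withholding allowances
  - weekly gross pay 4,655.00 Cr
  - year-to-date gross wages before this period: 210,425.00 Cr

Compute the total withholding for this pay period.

Wage Tax: taxable = 4,655.00 Cr − 4×200.00 Cr = 3,855.00 Cr
  250.99 Cr + 30.07% × (3,855.00 Cr − 1,700.00 Cr) = 250.99 Cr + 30.07% × 2,155.00 Cr = 899.00 Cr
Solidarity Surcharge: cap 212,030.00 Cr − YTD 210,425.00 Cr = 1,605.00 Cr subject; 5% × 1,605.00 Cr = 80.25 Cr
Total: 899.00 Cr + 80.25 Cr = 979.25 Cr

979.25 Cr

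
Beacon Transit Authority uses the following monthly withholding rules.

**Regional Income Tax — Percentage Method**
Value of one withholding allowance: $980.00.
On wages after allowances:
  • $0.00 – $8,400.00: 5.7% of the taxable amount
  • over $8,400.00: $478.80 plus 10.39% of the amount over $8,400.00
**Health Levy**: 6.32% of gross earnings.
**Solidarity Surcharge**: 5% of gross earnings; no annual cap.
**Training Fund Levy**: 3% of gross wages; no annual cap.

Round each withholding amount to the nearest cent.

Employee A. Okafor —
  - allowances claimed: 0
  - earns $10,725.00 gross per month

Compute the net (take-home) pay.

Regional Income Tax: taxable = $10,725.00
  $478.80 + 10.39% × ($10,725.00 − $8,400.00) = $478.80 + 10.39% × $2,325.00 = $720.37
Health Levy: 6.32% × $10,725.00 = $677.82
Solidarity Surcharge: 5% × $10,725.00 = $536.25
Training Fund Levy: 3% × $10,725.00 = $321.75
Total withheld: $720.37 + $677.82 + $536.25 + $321.75 = $2,256.19
Net pay: $10,725.00 − $2,256.19 = $8,468.81

$8,468.81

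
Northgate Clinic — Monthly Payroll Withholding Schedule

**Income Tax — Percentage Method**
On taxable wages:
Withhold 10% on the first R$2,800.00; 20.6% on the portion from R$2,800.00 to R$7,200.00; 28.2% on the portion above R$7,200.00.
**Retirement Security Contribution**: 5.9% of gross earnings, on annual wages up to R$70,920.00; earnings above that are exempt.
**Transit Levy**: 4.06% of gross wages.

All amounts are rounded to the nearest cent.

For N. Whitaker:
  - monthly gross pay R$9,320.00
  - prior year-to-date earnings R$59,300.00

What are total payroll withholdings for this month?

Income Tax: taxable = R$9,320.00
  R$1,186.40 + 28.2% × (R$9,320.00 − R$7,200.00) = R$1,186.40 + 28.2% × R$2,120.00 = R$1,784.24
Retirement Security Contribution: 5.9% × R$9,320.00 = R$549.88
Transit Levy: 4.06% × R$9,320.00 = R$378.39
Total: R$1,784.24 + R$549.88 + R$378.39 = R$2,712.51

R$2,712.51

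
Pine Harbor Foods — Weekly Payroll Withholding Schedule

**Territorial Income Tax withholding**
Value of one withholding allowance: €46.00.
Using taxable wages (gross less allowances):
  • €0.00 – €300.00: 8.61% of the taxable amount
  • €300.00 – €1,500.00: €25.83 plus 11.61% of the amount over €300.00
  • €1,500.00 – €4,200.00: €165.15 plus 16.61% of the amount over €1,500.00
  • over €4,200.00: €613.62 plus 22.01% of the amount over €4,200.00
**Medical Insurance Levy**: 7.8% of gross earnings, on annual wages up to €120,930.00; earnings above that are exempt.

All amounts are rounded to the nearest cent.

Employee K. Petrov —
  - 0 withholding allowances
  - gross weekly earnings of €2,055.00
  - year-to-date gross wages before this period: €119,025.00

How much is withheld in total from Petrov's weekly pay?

Territorial Income Tax: taxable = €2,055.00
  €165.15 + 16.61% × (€2,055.00 − €1,500.00) = €165.15 + 16.61% × €555.00 = €257.34
Medical Insurance Levy: cap €120,930.00 − YTD €119,025.00 = €1,905.00 subject; 7.8% × €1,905.00 = €148.59
Total: €257.34 + €148.59 = €405.93

€405.93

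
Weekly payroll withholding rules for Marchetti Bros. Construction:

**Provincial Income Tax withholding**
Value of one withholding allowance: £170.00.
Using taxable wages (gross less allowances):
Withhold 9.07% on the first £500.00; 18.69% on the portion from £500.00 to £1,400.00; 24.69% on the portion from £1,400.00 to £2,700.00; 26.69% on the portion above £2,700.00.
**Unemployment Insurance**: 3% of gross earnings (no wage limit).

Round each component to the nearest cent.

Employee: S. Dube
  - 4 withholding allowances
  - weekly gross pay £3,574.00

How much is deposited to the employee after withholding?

Provincial Income Tax: taxable = £3,574.00 − 4×£170.00 = £2,894.00
  £534.53 + 26.69% × (£2,894.00 − £2,700.00) = £534.53 + 26.69% × £194.00 = £586.31
Unemployment Insurance: 3% × £3,574.00 = £107.22
Total withheld: £586.31 + £107.22 = £693.53
Net pay: £3,574.00 − £693.53 = £2,880.47

£2,880.47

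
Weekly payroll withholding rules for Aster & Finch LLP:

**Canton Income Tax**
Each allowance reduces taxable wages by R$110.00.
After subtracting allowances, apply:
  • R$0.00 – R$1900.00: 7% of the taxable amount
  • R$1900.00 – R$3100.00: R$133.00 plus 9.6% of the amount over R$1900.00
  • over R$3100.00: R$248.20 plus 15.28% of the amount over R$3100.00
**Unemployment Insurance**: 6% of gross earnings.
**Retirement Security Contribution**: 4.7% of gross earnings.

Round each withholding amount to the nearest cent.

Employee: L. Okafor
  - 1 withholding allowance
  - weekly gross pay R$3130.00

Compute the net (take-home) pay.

R$2554.57

Canton Income Tax: taxable = R$3130.00 − 1×R$110.00 = R$3020.00
  R$133.00 + 9.6% × (R$3020.00 − R$1900.00) = R$133.00 + 9.6% × R$1120.00 = R$240.52
Unemployment Insurance: 6% × R$3130.00 = R$187.80
Retirement Security Contribution: 4.7% × R$3130.00 = R$147.11
Total withheld: R$240.52 + R$187.80 + R$147.11 = R$575.43
Net pay: R$3130.00 − R$575.43 = R$2554.57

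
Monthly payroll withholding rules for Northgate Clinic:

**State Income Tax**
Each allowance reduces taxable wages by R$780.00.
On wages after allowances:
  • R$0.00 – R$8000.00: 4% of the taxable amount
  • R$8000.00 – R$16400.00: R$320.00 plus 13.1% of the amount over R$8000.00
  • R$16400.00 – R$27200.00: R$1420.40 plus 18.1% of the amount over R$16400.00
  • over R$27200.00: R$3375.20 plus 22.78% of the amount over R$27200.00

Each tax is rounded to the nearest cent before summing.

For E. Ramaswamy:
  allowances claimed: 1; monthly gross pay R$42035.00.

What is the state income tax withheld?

R$6576.93

State Income Tax: taxable = R$42035.00 − 1×R$780.00 = R$41255.00
  R$3375.20 + 22.78% × (R$41255.00 − R$27200.00) = R$3375.20 + 22.78% × R$14055.00 = R$6576.93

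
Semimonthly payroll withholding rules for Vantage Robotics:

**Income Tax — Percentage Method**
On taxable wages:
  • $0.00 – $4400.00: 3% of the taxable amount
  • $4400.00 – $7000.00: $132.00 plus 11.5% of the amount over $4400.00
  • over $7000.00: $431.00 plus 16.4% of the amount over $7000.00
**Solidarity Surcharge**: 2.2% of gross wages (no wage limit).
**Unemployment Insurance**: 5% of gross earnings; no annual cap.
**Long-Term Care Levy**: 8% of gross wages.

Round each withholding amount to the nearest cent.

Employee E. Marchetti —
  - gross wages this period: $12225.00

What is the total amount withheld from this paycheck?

Income Tax: taxable = $12225.00
  $431.00 + 16.4% × ($12225.00 − $7000.00) = $431.00 + 16.4% × $5225.00 = $1287.90
Solidarity Surcharge: 2.2% × $12225.00 = $268.95
Unemployment Insurance: 5% × $12225.00 = $611.25
Long-Term Care Levy: 8% × $12225.00 = $978.00
Total: $1287.90 + $268.95 + $611.25 + $978.00 = $3146.10

$3146.10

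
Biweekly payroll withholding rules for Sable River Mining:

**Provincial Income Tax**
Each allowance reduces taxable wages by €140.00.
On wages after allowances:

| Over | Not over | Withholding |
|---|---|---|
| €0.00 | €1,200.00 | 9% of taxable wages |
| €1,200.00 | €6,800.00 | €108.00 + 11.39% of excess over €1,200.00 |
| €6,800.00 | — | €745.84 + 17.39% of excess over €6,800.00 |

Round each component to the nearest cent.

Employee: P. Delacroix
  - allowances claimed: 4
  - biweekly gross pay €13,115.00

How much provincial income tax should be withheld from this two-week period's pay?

€1,746.63

Provincial Income Tax: taxable = €13,115.00 − 4×€140.00 = €12,555.00
  €745.84 + 17.39% × (€12,555.00 − €6,800.00) = €745.84 + 17.39% × €5,755.00 = €1,746.63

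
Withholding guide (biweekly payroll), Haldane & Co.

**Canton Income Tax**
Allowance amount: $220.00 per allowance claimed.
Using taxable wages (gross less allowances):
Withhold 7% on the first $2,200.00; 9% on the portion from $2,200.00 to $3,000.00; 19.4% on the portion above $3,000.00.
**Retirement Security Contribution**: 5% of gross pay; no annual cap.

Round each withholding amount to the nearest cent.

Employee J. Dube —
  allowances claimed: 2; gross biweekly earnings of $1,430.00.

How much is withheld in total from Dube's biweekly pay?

$140.80

Canton Income Tax: taxable = $1,430.00 − 2×$220.00 = $990.00
  7% × $990.00 = $69.30
Retirement Security Contribution: 5% × $1,430.00 = $71.50
Total: $69.30 + $71.50 = $140.80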